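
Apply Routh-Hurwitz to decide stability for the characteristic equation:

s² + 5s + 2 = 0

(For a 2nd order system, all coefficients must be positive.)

Coefficients: 1, 5, 2. All positive, so system is stable.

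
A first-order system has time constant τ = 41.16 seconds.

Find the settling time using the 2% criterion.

For first-order system, 2% settling time ≈ 4τ = 4 × 41.16 = 164.64 s.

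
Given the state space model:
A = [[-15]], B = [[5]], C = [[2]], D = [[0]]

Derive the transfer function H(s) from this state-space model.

(sI - A)⁻¹ = 1/(s + 15). H(s) = 2 × 5/(s + 15) + 0 = 10/(s + 15).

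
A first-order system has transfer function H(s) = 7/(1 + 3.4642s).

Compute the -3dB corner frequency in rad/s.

Corner frequency = 1/τ = 1/3.4642 = 0.289 rad/s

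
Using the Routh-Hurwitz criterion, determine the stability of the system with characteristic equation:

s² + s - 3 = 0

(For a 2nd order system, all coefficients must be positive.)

Coefficients: 1, 1, -3. c=-3 not positive, so system is unstable.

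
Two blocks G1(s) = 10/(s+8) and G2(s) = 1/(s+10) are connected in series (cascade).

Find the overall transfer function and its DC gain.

Series: multiply transfer functions. G_eq = 10/(s+8) × 1/(s+10) = 10/((s+8)(s+10)). DC gain = 10/(8×10) = 0.125.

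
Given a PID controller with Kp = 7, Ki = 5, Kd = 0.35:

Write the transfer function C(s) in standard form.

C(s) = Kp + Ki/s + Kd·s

Substituting values: C(s) = 7 + 5/s + 0.35s = (0.35s² + 7s + 5)/s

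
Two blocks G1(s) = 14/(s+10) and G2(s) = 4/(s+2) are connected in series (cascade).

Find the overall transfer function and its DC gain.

Series: multiply transfer functions. G_eq = 14/(s+10) × 4/(s+2) = 56/((s+10)(s+2)). DC gain = 56/(10×2) = 2.8.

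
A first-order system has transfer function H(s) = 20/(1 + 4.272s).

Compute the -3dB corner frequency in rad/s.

Corner frequency = 1/τ = 1/4.272 = 0.234 rad/s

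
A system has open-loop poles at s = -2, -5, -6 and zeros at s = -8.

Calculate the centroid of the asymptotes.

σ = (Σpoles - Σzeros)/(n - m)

σ = (Σpoles - Σzeros)/(n - m) = (-13 - (-8))/(3 - 1) = -5/2 = -2.5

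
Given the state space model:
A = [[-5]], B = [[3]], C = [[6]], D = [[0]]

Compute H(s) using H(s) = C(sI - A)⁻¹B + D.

(sI - A)⁻¹ = 1/(s + 5). H(s) = 6 × 3/(s + 5) + 0 = 18/(s + 5).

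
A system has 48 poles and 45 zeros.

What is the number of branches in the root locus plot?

Root locus has n branches where n = number of poles = 48.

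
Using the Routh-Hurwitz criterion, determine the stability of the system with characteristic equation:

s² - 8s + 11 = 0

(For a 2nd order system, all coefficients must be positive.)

Coefficients: 1, -8, 11. b=-8 not positive, so system is unstable.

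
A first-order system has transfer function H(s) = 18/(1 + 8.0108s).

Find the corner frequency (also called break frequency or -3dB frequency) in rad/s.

Corner frequency = 1/τ = 1/8.0108 = 0.125 rad/s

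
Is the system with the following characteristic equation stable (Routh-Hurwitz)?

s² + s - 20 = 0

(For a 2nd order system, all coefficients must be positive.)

Coefficients: 1, 1, -20. c=-20 not positive, so system is unstable.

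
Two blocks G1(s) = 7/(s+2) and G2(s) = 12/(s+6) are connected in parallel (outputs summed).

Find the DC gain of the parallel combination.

Parallel: G_eq = G1 + G2. DC gain = G1(0) + G2(0) = 7/2 + 12/6 = 3.5 + 2 = 5.5.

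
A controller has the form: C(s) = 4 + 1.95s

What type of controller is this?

This is a Proportional-Derivative (PD) controller.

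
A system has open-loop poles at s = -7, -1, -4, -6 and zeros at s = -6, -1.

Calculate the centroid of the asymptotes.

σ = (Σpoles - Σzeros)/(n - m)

σ = (Σpoles - Σzeros)/(n - m) = (-18 - (-7))/(4 - 2) = -11/2 = -5.5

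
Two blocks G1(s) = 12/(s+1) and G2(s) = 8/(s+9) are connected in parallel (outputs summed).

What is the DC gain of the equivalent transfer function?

Parallel: G_eq = G1 + G2. DC gain = G1(0) + G2(0) = 12/1 + 8/9 = 12 + 0.8889 = 12.8889.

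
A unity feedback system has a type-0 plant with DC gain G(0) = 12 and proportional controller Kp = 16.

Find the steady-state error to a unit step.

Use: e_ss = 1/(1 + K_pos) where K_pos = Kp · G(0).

K_pos = Kp · G(0) = 16 × 12 = 192. e_ss = 1/(1 + 192) = 0.0052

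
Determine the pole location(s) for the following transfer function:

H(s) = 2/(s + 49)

Pole is where denominator = 0: s + 49 = 0, so s = -49.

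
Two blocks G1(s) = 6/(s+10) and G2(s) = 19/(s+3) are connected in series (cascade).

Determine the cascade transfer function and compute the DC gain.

Series: multiply transfer functions. G_eq = 6/(s+10) × 19/(s+3) = 114/((s+10)(s+3)). DC gain = 114/(10×3) = 3.8.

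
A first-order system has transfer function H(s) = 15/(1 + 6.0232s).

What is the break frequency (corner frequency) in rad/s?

Corner frequency = 1/τ = 1/6.0232 = 0.166 rad/s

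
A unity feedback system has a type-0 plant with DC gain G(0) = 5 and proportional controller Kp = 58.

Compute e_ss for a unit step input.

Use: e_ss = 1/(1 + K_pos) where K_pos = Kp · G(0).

K_pos = Kp · G(0) = 58 × 5 = 290. e_ss = 1/(1 + 290) = 0.0034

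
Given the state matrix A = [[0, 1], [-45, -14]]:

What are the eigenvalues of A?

det(A - λI) = λ² - (-14)λ + 45 = (λ - (-9))(λ - (-5)). Eigenvalues: -9, -5.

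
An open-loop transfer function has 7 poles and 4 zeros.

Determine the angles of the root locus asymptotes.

n - m = 7 - 4 = 3. Angles: θk = (2k + 1)·180°/3 = 60°, 180°, 300°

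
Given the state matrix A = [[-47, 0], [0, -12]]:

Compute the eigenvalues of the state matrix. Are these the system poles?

For diagonal matrix, eigenvalues are diagonal entries: λ₁ = -47, λ₂ = -12. Eigenvalues of A = system poles.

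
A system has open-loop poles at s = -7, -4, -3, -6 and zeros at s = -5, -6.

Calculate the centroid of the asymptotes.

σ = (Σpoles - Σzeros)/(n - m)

σ = (Σpoles - Σzeros)/(n - m) = (-20 - (-11))/(4 - 2) = -9/2 = -4.5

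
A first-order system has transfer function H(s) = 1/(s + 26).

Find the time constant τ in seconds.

For H(s) = 1/(s + 1/τ), the pole is at -1/τ = -26, so τ = 1/26 = 0.0385 s.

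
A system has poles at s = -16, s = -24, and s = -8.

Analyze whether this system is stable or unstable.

All poles are in the left half-plane. System is stable.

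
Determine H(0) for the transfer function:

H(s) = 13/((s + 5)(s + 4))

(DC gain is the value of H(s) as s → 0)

DC gain = H(0) = 13/(5 × 4) = 13/20 = 0.65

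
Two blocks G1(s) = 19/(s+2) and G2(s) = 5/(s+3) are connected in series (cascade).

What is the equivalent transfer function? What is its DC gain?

Series: multiply transfer functions. G_eq = 19/(s+2) × 5/(s+3) = 95/((s+2)(s+3)). DC gain = 95/(2×3) = 15.8333.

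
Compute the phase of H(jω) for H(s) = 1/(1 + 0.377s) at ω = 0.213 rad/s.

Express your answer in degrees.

Phase = -arctan(ωτ) = -arctan(0.213 × 0.377) = -4.6°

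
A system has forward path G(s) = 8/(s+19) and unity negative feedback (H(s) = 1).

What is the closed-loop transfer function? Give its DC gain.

T(s) = G/(1+GH) = [8/(s+19)] / [1 + 8/(s+19)] = 8/(s+19+8) = 8/(s+27). DC gain = 8/27 = 0.2963.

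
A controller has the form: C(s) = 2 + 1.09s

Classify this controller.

This is a Proportional-Derivative (PD) controller.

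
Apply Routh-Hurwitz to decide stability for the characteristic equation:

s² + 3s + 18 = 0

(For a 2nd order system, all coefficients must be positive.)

Coefficients: 1, 3, 18. All positive, so system is stable.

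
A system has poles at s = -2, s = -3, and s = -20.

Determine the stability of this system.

All poles are in the left half-plane. System is stable.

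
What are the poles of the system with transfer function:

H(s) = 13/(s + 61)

Pole is where denominator = 0: s + 61 = 0, so s = -61.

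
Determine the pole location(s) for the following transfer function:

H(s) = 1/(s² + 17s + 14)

Discriminant = 17² - 4×1×14 = 289 - 56 = 233 > 0, so two distinct real poles. Using quadratic formula: s = (-17 ± √233)/(2×1) = (-17 ± √233)/2, with √233 ≈ 15.2643. s₁ ≈ -0.8678, s₂ ≈ -16.1322. Poles: s₁ = -0.8678, s₂ = -16.1322.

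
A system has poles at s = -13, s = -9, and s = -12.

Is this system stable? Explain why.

All poles are in the left half-plane. System is stable.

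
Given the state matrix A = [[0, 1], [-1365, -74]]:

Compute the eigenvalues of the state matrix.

det(A - λI) = λ² - (-74)λ + 1365 = (λ - (-35))(λ - (-39)). Eigenvalues: -35, -39.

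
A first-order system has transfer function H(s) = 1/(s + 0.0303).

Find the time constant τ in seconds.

For H(s) = 1/(s + 1/τ), the pole is at -1/τ = -0.0303, so τ = 1/0.0303 = 33 s.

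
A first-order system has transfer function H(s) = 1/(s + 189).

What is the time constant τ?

For H(s) = 1/(s + 1/τ), the pole is at -1/τ = -189, so τ = 1/189 = 0.0053 s.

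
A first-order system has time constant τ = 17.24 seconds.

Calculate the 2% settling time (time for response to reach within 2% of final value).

For first-order system, 2% settling time ≈ 4τ = 4 × 17.24 = 68.96 s.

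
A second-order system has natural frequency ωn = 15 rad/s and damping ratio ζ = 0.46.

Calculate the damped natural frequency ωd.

ωd = ωn√(1 - ζ²) = 15√(1 - 0.46²) = 13.32 rad/s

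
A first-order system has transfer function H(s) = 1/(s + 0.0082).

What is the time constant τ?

For H(s) = 1/(s + 1/τ), the pole is at -1/τ = -0.0082, so τ = 1/0.0082 = 122 s.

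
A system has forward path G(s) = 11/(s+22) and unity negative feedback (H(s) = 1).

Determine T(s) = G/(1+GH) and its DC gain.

T(s) = G/(1+GH) = [11/(s+22)] / [1 + 11/(s+22)] = 11/(s+22+11) = 11/(s+33). DC gain = 11/33 = 0.3333.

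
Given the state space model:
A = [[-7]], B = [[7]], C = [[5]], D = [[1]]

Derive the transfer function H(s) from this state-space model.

(sI - A)⁻¹ = 1/(s + 7). H(s) = 5×7/(s + 7) + 1 = (s + 42)/(s + 7).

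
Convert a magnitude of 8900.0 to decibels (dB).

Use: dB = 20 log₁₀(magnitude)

dB = 20 log₁₀(8900.0) = 79.0 dB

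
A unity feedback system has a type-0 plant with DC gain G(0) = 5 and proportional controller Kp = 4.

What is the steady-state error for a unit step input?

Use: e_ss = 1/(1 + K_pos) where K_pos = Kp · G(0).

K_pos = Kp · G(0) = 4 × 5 = 20. e_ss = 1/(1 + 20) = 0.0476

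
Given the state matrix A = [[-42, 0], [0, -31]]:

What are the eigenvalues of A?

For diagonal matrix, eigenvalues are diagonal entries: λ₁ = -42, λ₂ = -31.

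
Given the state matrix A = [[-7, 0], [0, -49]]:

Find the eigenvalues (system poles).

For diagonal matrix, eigenvalues are diagonal entries: λ₁ = -7, λ₂ = -49.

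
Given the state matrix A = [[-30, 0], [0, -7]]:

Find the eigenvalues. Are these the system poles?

For diagonal matrix, eigenvalues are diagonal entries: λ₁ = -30, λ₂ = -7. Eigenvalues of A = system poles.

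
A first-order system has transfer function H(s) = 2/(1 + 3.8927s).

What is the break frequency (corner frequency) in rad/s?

Corner frequency = 1/τ = 1/3.8927 = 0.257 rad/s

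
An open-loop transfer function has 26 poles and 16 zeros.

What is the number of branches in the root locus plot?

Root locus has n branches where n = number of poles = 26.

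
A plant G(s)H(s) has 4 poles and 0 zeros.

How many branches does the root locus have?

Root locus has n branches where n = number of poles = 4.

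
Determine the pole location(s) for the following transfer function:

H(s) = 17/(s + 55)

Pole is where denominator = 0: s + 55 = 0, so s = -55.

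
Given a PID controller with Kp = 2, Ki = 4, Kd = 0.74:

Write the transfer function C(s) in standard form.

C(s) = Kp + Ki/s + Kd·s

Substituting values: C(s) = 2 + 4/s + 0.74s = (0.74s² + 2s + 4)/s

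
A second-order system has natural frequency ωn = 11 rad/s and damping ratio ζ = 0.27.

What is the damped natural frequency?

ωd = ωn√(1 - ζ²) = 11√(1 - 0.27²) = 10.59 rad/s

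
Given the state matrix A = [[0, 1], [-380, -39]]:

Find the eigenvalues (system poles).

det(A - λI) = λ² - (-39)λ + 380 = (λ - (-20))(λ - (-19)). Eigenvalues: -20, -19.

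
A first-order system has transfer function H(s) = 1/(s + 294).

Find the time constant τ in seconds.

For H(s) = 1/(s + 1/τ), the pole is at -1/τ = -294, so τ = 1/294 = 0.0034 s.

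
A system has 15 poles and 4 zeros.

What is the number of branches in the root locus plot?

Root locus has n branches where n = number of poles = 15.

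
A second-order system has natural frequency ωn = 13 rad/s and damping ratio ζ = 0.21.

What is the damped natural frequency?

ωd = ωn√(1 - ζ²) = 13√(1 - 0.21²) = 12.71 rad/s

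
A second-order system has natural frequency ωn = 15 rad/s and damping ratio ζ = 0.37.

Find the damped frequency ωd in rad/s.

ωd = ωn√(1 - ζ²) = 15√(1 - 0.37²) = 13.94 rad/s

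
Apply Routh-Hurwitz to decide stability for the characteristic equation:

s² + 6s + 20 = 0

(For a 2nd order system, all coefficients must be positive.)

Coefficients: 1, 6, 20. All positive, so system is stable.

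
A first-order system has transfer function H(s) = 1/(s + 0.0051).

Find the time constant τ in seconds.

For H(s) = 1/(s + 1/τ), the pole is at -1/τ = -0.0051, so τ = 1/0.0051 = 196.1 s.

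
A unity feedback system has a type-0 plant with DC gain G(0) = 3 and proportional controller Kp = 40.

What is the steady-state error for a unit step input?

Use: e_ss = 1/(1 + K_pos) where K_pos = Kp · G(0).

K_pos = Kp · G(0) = 40 × 3 = 120. e_ss = 1/(1 + 120) = 0.0083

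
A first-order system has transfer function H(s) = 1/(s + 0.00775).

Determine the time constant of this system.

For H(s) = 1/(s + 1/τ), the pole is at -1/τ = -0.00775, so τ = 1/0.00775 = 129 s.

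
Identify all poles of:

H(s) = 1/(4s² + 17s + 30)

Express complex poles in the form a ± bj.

Discriminant = 17² - 4×4×30 = 289 - 480 = -191 < 0, so the poles are a complex conjugate pair s = (-17 ± j√191)/(2×4). Real part = -17/(2×4) = -17/8 = -2.125; imaginary part = ±√191/(2×4) ≈ 1.7275. Poles: s = -2.125 ± 1.7275j.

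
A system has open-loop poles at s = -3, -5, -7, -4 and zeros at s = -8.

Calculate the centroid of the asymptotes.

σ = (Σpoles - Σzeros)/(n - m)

σ = (Σpoles - Σzeros)/(n - m) = (-19 - (-8))/(4 - 1) = -11/3 = -3.67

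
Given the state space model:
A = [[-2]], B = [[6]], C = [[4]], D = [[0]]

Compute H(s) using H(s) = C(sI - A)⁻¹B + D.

(sI - A)⁻¹ = 1/(s + 2). H(s) = 4 × 6/(s + 2) + 0 = 24/(s + 2).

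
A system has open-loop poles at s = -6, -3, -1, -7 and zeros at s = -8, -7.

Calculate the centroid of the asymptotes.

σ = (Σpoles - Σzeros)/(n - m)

σ = (Σpoles - Σzeros)/(n - m) = (-17 - (-15))/(4 - 2) = -2/2 = -1.0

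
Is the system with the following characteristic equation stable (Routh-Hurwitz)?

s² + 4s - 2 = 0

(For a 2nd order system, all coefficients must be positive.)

Coefficients: 1, 4, -2. c=-2 not positive, so system is unstable.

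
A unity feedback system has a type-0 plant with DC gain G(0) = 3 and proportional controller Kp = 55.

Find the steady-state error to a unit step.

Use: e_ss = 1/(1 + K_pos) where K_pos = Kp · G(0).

K_pos = Kp · G(0) = 55 × 3 = 165. e_ss = 1/(1 + 165) = 0.0060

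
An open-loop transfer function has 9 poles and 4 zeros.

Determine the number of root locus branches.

Root locus has n branches where n = number of poles = 9.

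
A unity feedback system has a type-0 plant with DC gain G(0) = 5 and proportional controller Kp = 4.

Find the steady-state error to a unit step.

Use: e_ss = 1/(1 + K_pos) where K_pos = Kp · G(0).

K_pos = Kp · G(0) = 4 × 5 = 20. e_ss = 1/(1 + 20) = 0.0476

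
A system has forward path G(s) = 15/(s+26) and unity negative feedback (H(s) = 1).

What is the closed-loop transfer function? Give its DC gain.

T(s) = G/(1+GH) = [15/(s+26)] / [1 + 15/(s+26)] = 15/(s+26+15) = 15/(s+41). DC gain = 15/41 = 0.3659.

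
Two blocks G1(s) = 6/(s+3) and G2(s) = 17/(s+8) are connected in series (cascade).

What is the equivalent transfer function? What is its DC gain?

Series: multiply transfer functions. G_eq = 6/(s+3) × 17/(s+8) = 102/((s+3)(s+8)). DC gain = 102/(3×8) = 4.25.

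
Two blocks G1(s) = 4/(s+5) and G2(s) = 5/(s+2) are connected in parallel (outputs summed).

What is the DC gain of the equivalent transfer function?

Parallel: G_eq = G1 + G2. DC gain = G1(0) + G2(0) = 4/5 + 5/2 = 0.8 + 2.5 = 3.3.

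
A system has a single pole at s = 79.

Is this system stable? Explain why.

Pole at s = 79 is in the right half-plane. Unstable.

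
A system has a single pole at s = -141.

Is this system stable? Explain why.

Pole at s = -141 is in the left half-plane. Stable.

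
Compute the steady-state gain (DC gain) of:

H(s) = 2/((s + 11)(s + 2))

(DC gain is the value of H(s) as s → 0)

DC gain = H(0) = 2/(11 × 2) = 2/22 = 0.0909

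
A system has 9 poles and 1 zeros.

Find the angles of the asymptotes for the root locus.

n - m = 9 - 1 = 8. Angles: θk = (2k + 1)·180°/8 = 22.5°, 67.5°, 112.5°, 157.5°, 202.5°, 247.5°, 292.5°, 337.5°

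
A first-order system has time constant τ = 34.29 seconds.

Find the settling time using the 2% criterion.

For first-order system, 2% settling time ≈ 4τ = 4 × 34.29 = 137.16 s.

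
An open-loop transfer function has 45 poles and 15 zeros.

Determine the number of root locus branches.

Root locus has n branches where n = number of poles = 45.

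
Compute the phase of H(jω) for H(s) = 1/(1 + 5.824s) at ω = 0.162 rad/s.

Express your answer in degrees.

Phase = -arctan(ωτ) = -arctan(0.162 × 5.824) = -43.3°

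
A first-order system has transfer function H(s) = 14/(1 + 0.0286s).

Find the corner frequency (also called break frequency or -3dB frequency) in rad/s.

Corner frequency = 1/τ = 1/0.0286 = 34.965 rad/s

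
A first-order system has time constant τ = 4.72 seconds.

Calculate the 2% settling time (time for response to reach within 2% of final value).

For first-order system, 2% settling time ≈ 4τ = 4 × 4.72 = 18.88 s.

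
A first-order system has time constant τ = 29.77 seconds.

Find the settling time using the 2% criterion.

For first-order system, 2% settling time ≈ 4τ = 4 × 29.77 = 119.08 s.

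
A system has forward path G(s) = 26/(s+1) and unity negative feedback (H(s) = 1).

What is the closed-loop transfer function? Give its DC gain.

T(s) = G/(1+GH) = [26/(s+1)] / [1 + 26/(s+1)] = 26/(s+1+26) = 26/(s+27). DC gain = 26/27 = 0.9630.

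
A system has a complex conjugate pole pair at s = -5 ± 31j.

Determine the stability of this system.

Real part of poles is -5 (< 0, left half-plane). Stable.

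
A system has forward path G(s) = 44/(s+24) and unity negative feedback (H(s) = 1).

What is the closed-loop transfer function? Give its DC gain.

T(s) = G/(1+GH) = [44/(s+24)] / [1 + 44/(s+24)] = 44/(s+24+44) = 44/(s+68). DC gain = 44/68 = 0.6471.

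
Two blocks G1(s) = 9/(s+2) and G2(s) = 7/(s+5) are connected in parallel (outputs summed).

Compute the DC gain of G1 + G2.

Parallel: G_eq = G1 + G2. DC gain = G1(0) + G2(0) = 9/2 + 7/5 = 4.5 + 1.4 = 5.9.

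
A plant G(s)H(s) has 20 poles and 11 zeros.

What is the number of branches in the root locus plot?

Root locus has n branches where n = number of poles = 20.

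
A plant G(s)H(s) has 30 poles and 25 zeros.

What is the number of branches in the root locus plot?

Root locus has n branches where n = number of poles = 30.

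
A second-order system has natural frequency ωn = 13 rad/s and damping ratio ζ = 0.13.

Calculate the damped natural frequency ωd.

ωd = ωn√(1 - ζ²) = 13√(1 - 0.13²) = 12.89 rad/s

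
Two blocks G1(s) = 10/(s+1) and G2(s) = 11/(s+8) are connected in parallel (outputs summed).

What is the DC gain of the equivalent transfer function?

Parallel: G_eq = G1 + G2. DC gain = G1(0) + G2(0) = 10/1 + 11/8 = 10 + 1.375 = 11.375.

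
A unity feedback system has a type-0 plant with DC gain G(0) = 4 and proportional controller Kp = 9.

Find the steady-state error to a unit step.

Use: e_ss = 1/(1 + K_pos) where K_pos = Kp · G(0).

K_pos = Kp · G(0) = 9 × 4 = 36. e_ss = 1/(1 + 36) = 0.0270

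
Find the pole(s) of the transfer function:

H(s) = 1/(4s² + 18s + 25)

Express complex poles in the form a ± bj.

Discriminant = 18² - 4×4×25 = 324 - 400 = -76 < 0, so the poles are a complex conjugate pair s = (-18 ± j√76)/(2×4). Real part = -18/(2×4) = -18/8 = -2.25; imaginary part = ±√76/(2×4) ≈ 1.0897. Poles: s = -2.25 ± 1.0897j.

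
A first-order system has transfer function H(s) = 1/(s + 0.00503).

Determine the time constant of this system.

For H(s) = 1/(s + 1/τ), the pole is at -1/τ = -0.00503, so τ = 1/0.00503 = 198.8 s.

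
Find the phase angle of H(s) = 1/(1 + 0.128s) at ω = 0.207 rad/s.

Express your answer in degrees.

Phase = -arctan(ωτ) = -arctan(0.207 × 0.128) = -1.5°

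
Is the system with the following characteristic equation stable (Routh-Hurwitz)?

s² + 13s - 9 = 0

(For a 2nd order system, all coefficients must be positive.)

Coefficients: 1, 13, -9. c=-9 not positive, so system is unstable.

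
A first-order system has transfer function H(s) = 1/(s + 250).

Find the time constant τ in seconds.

For H(s) = 1/(s + 1/τ), the pole is at -1/τ = -250, so τ = 1/250 = 0.004 s.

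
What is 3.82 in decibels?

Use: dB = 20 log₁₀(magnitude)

dB = 20 log₁₀(3.82) = 11.6 dB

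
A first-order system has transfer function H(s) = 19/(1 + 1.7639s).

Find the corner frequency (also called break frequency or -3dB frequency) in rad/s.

Corner frequency = 1/τ = 1/1.7639 = 0.567 rad/s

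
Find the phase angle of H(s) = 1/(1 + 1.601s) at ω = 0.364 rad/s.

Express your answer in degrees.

Phase = -arctan(ωτ) = -arctan(0.364 × 1.601) = -30.2°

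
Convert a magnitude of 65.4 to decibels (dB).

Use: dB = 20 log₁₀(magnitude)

dB = 20 log₁₀(65.4) = 36.3 dB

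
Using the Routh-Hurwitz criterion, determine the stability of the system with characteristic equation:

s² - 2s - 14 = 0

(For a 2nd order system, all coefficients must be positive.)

Coefficients: 1, -2, -14. b=-2, c=-14 not positive, so system is unstable.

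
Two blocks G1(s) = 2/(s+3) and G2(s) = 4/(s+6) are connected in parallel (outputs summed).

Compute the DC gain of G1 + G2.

Parallel: G_eq = G1 + G2. DC gain = G1(0) + G2(0) = 2/3 + 4/6 = 0.6667 + 0.6667 = 1.3333.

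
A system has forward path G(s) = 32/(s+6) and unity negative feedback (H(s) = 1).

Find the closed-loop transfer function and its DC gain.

T(s) = G/(1+GH) = [32/(s+6)] / [1 + 32/(s+6)] = 32/(s+6+32) = 32/(s+38). DC gain = 32/38 = 0.8421.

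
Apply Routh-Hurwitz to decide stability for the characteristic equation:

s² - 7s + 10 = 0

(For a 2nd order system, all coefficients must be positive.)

Coefficients: 1, -7, 10. b=-7 not positive, so system is unstable.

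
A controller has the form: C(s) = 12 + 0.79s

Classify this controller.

This is a Proportional-Derivative (PD) controller.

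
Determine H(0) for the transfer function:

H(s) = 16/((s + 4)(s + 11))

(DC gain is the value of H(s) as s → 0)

DC gain = H(0) = 16/(4 × 11) = 16/44 = 0.3636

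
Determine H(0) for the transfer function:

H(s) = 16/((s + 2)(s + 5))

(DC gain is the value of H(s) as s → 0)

DC gain = H(0) = 16/(2 × 5) = 16/10 = 1.6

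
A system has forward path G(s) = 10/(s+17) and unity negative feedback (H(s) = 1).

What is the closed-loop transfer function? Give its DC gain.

T(s) = G/(1+GH) = [10/(s+17)] / [1 + 10/(s+17)] = 10/(s+17+10) = 10/(s+27). DC gain = 10/27 = 0.3704.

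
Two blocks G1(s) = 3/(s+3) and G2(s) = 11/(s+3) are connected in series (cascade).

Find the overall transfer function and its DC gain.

Series: multiply transfer functions. G_eq = 3/(s+3) × 11/(s+3) = 33/((s+3)(s+3)). DC gain = 33/(3×3) = 3.6667.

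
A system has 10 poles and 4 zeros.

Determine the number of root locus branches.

Root locus has n branches where n = number of poles = 10.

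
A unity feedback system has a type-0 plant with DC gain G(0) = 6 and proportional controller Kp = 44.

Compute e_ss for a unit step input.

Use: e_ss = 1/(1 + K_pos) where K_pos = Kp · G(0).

K_pos = Kp · G(0) = 44 × 6 = 264. e_ss = 1/(1 + 264) = 0.0038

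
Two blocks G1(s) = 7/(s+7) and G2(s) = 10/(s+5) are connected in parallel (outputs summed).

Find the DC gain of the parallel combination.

Parallel: G_eq = G1 + G2. DC gain = G1(0) + G2(0) = 7/7 + 10/5 = 1 + 2 = 3.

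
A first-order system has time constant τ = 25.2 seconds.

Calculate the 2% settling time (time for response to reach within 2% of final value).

For first-order system, 2% settling time ≈ 4τ = 4 × 25.2 = 100.8 s.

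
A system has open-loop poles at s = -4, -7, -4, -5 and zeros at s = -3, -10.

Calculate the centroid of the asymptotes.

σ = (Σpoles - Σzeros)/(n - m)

σ = (Σpoles - Σzeros)/(n - m) = (-20 - (-13))/(4 - 2) = -7/2 = -3.5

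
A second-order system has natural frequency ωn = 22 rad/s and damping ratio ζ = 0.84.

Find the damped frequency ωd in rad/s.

ωd = ωn√(1 - ζ²) = 22√(1 - 0.84²) = 11.94 rad/s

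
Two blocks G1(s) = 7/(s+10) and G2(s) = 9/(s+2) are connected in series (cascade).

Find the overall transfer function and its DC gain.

Series: multiply transfer functions. G_eq = 7/(s+10) × 9/(s+2) = 63/((s+10)(s+2)). DC gain = 63/(10×2) = 3.15.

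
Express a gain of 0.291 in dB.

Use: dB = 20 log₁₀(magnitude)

dB = 20 log₁₀(0.291) = -10.7 dB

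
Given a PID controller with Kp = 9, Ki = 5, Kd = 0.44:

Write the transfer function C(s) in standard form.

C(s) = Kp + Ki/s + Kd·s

Substituting values: C(s) = 9 + 5/s + 0.44s = (0.44s² + 9s + 5)/s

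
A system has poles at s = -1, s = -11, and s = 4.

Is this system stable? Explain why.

Pole(s) at s = 4 are not in the left half-plane. System is unstable.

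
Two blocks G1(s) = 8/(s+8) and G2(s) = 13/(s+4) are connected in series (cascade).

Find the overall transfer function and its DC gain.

Series: multiply transfer functions. G_eq = 8/(s+8) × 13/(s+4) = 104/((s+8)(s+4)). DC gain = 104/(8×4) = 3.25.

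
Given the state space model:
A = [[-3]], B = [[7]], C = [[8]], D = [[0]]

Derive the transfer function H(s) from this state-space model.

(sI - A)⁻¹ = 1/(s + 3). H(s) = 8 × 7/(s + 3) + 0 = 56/(s + 3).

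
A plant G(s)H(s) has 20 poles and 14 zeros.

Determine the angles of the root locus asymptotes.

n - m = 20 - 14 = 6. Angles: θk = (2k + 1)·180°/6 = 30°, 90°, 150°, 210°, 270°, 330°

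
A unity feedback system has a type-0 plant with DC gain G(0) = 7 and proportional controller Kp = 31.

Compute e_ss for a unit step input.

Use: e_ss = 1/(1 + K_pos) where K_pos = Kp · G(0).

K_pos = Kp · G(0) = 31 × 7 = 217. e_ss = 1/(1 + 217) = 0.0046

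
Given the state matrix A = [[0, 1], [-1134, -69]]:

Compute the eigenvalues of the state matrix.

det(A - λI) = λ² - (-69)λ + 1134 = (λ - (-27))(λ - (-42)). Eigenvalues: -27, -42.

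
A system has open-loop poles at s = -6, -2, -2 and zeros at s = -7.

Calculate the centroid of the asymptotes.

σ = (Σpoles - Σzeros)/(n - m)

σ = (Σpoles - Σzeros)/(n - m) = (-10 - (-7))/(3 - 1) = -3/2 = -1.5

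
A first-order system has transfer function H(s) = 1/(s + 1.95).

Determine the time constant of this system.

For H(s) = 1/(s + 1/τ), the pole is at -1/τ = -1.95, so τ = 1/1.95 = 0.5128 s.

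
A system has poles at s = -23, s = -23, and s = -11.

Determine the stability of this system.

All poles are in the left half-plane. System is stable.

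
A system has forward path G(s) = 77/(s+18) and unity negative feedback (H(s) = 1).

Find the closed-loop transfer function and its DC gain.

T(s) = G/(1+GH) = [77/(s+18)] / [1 + 77/(s+18)] = 77/(s+18+77) = 77/(s+95). DC gain = 77/95 = 0.8105.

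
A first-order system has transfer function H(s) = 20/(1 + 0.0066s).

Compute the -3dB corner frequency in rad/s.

Corner frequency = 1/τ = 1/0.0066 = 151.515 rad/s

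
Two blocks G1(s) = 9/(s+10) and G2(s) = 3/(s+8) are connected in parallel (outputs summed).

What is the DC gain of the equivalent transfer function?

Parallel: G_eq = G1 + G2. DC gain = G1(0) + G2(0) = 9/10 + 3/8 = 0.9 + 0.375 = 1.275.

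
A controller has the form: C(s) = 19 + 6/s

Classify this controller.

This is a Proportional-Integral (PI) controller.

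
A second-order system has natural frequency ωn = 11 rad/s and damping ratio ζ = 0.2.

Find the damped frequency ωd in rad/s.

ωd = ωn√(1 - ζ²) = 11√(1 - 0.2²) = 10.78 rad/s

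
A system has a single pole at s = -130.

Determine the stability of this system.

Pole at s = -130 is in the left half-plane. Stable.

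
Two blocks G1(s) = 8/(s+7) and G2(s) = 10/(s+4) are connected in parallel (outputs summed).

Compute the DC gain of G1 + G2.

Parallel: G_eq = G1 + G2. DC gain = G1(0) + G2(0) = 8/7 + 10/4 = 1.1429 + 2.5 = 3.6429.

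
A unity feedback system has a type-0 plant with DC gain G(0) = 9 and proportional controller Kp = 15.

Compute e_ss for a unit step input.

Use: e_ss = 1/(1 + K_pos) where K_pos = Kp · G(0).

K_pos = Kp · G(0) = 15 × 9 = 135. e_ss = 1/(1 + 135) = 0.0074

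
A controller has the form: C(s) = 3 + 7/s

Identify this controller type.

This is a Proportional-Integral (PI) controller.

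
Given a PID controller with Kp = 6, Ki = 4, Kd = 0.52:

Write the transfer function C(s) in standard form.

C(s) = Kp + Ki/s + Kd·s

Substituting values: C(s) = 6 + 4/s + 0.52s = (0.52s² + 6s + 4)/s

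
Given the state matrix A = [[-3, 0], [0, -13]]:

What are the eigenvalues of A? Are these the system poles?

For diagonal matrix, eigenvalues are diagonal entries: λ₁ = -3, λ₂ = -13. Eigenvalues of A = system poles.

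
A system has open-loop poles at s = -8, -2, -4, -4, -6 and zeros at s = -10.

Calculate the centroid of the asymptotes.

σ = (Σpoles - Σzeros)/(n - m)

σ = (Σpoles - Σzeros)/(n - m) = (-24 - (-10))/(5 - 1) = -14/4 = -3.5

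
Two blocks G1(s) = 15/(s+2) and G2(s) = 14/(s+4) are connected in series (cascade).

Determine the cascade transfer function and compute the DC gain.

Series: multiply transfer functions. G_eq = 15/(s+2) × 14/(s+4) = 210/((s+2)(s+4)). DC gain = 210/(2×4) = 26.25.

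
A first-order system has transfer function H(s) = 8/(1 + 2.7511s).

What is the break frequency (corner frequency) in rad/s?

Corner frequency = 1/τ = 1/2.7511 = 0.363 rad/s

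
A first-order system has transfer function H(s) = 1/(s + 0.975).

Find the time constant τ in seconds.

For H(s) = 1/(s + 1/τ), the pole is at -1/τ = -0.975, so τ = 1/0.975 = 1.0256 s.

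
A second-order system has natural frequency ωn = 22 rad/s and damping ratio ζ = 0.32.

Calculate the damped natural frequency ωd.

ωd = ωn√(1 - ζ²) = 22√(1 - 0.32²) = 20.84 rad/s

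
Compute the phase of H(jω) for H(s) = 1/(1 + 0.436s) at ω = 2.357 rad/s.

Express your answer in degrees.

Phase = -arctan(ωτ) = -arctan(2.357 × 0.436) = -45.8°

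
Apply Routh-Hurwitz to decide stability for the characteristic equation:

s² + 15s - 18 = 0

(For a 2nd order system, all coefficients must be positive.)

Coefficients: 1, 15, -18. c=-18 not positive, so system is unstable.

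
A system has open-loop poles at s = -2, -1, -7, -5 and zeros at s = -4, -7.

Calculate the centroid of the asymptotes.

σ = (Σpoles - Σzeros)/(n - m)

σ = (Σpoles - Σzeros)/(n - m) = (-15 - (-11))/(4 - 2) = -4/2 = -2.0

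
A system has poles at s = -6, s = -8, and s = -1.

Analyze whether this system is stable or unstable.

All poles are in the left half-plane. System is stable.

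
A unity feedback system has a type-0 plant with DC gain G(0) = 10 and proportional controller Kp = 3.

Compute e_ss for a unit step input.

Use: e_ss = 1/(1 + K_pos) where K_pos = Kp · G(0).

K_pos = Kp · G(0) = 3 × 10 = 30. e_ss = 1/(1 + 30) = 0.0323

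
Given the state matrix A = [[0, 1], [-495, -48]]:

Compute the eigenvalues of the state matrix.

det(A - λI) = λ² - (-48)λ + 495 = (λ - (-33))(λ - (-15)). Eigenvalues: -33, -15.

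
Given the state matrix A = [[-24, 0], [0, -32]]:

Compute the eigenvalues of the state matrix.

For diagonal matrix, eigenvalues are diagonal entries: λ₁ = -24, λ₂ = -32.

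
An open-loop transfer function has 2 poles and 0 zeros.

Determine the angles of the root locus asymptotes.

n - m = 2 - 0 = 2. Angles: θk = (2k + 1)·180°/2 = 90°, 270°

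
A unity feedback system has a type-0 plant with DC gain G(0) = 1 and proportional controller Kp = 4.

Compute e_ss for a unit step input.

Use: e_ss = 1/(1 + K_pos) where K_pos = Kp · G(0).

K_pos = Kp · G(0) = 4 × 1 = 4. e_ss = 1/(1 + 4) = 0.2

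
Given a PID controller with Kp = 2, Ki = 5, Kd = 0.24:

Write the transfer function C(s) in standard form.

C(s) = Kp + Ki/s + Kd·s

Substituting values: C(s) = 2 + 5/s + 0.24s = (0.24s² + 2s + 5)/s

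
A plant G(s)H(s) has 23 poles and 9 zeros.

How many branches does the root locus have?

Root locus has n branches where n = number of poles = 23.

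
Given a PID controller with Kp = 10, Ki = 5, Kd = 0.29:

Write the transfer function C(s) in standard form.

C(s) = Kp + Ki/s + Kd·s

Substituting values: C(s) = 10 + 5/s + 0.29s = (0.29s² + 10s + 5)/s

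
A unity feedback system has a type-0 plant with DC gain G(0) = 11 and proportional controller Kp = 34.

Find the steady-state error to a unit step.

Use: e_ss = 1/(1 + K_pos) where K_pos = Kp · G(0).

K_pos = Kp · G(0) = 34 × 11 = 374. e_ss = 1/(1 + 374) = 0.0027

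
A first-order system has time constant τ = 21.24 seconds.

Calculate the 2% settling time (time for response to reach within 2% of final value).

For first-order system, 2% settling time ≈ 4τ = 4 × 21.24 = 84.96 s.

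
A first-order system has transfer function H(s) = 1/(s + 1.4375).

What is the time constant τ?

For H(s) = 1/(s + 1/τ), the pole is at -1/τ = -1.4375, so τ = 1/1.4375 = 0.6957 s.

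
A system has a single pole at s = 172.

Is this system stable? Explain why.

Pole at s = 172 is in the right half-plane. Unstable.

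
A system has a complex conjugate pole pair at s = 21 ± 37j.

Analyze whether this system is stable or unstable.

Real part of poles is 21 (> 0, right half-plane). Unstable.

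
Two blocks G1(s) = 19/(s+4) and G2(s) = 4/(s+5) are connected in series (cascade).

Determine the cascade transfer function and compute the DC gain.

Series: multiply transfer functions. G_eq = 19/(s+4) × 4/(s+5) = 76/((s+4)(s+5)). DC gain = 76/(4×5) = 3.8.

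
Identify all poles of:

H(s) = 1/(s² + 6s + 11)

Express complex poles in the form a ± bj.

Discriminant = 6² - 4×1×11 = 36 - 44 = -8 < 0, so the poles are a complex conjugate pair s = (-6 ± j√8)/(2×1). Real part = -6/(2×1) = -6/2 = -3; imaginary part = ±√8/(2×1) ≈ 1.4142. Poles: s = -3 ± 1.4142j.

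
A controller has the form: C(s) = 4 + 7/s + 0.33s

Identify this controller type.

This is a Proportional-Integral-Derivative (PID) controller.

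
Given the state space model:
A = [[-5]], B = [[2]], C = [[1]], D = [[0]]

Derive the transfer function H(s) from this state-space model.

(sI - A)⁻¹ = 1/(s + 5). H(s) = 1 × 2/(s + 5) + 0 = 2/(s + 5).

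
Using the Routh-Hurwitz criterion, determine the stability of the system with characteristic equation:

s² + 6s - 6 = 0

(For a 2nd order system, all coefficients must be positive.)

Coefficients: 1, 6, -6. c=-6 not positive, so system is unstable.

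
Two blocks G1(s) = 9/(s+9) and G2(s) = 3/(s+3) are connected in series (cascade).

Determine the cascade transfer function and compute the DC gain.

Series: multiply transfer functions. G_eq = 9/(s+9) × 3/(s+3) = 27/((s+9)(s+3)). DC gain = 27/(9×3) = 1.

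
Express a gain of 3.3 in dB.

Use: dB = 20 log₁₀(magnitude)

dB = 20 log₁₀(3.3) = 10.4 dB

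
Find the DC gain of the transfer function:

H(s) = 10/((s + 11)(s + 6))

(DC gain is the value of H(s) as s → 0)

DC gain = H(0) = 10/(11 × 6) = 10/66 = 0.1515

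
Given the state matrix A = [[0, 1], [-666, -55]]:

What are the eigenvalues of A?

det(A - λI) = λ² - (-55)λ + 666 = (λ - (-37))(λ - (-18)). Eigenvalues: -37, -18.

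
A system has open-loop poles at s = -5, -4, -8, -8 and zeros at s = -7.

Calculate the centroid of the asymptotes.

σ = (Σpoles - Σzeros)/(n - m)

σ = (Σpoles - Σzeros)/(n - m) = (-25 - (-7))/(4 - 1) = -18/3 = -6.0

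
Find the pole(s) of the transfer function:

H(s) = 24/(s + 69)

Pole is where denominator = 0: s + 69 = 0, so s = -69.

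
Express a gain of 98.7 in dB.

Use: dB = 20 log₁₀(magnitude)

dB = 20 log₁₀(98.7) = 39.9 dB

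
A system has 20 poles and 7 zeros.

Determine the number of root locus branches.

Root locus has n branches where n = number of poles = 20.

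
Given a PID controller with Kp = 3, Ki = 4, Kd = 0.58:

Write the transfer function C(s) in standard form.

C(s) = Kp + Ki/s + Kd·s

Substituting values: C(s) = 3 + 4/s + 0.58s = (0.58s² + 3s + 4)/s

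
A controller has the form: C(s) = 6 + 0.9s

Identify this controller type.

This is a Proportional-Derivative (PD) controller.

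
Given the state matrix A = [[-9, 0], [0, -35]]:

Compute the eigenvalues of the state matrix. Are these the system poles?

For diagonal matrix, eigenvalues are diagonal entries: λ₁ = -9, λ₂ = -35. Eigenvalues of A = system poles.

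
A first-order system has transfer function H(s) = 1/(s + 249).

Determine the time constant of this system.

For H(s) = 1/(s + 1/τ), the pole is at -1/τ = -249, so τ = 1/249 = 0.0040 s.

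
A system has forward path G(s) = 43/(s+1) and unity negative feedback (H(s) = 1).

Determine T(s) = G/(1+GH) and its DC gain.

T(s) = G/(1+GH) = [43/(s+1)] / [1 + 43/(s+1)] = 43/(s+1+43) = 43/(s+44). DC gain = 43/44 = 0.9773.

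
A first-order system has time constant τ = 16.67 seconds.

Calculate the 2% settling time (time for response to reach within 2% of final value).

For first-order system, 2% settling time ≈ 4τ = 4 × 16.67 = 66.68 s.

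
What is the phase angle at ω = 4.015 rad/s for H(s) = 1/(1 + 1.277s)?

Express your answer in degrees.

Phase = -arctan(ωτ) = -arctan(4.015 × 1.277) = -79.0°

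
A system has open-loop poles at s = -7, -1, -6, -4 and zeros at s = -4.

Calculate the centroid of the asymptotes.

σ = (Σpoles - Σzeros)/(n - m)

σ = (Σpoles - Σzeros)/(n - m) = (-18 - (-4))/(4 - 1) = -14/3 = -4.67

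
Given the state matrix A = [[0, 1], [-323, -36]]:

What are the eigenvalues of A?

det(A - λI) = λ² - (-36)λ + 323 = (λ - (-19))(λ - (-17)). Eigenvalues: -19, -17.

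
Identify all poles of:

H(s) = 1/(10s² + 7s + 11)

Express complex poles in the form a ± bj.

Discriminant = 7² - 4×10×11 = 49 - 440 = -391 < 0, so the poles are a complex conjugate pair s = (-7 ± j√391)/(2×10). Real part = -7/(2×10) = -7/20 = -0.35; imaginary part = ±√391/(2×10) ≈ 0.9887. Poles: s = -0.35 ± 0.9887j.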